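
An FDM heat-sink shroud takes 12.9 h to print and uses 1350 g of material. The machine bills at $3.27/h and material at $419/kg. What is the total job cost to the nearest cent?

$607.83

Machine-time cost = 3.27 × 12.9 = $42.183.
Material cost: 419 × 1350/1000 → $565.65.
Total = 42.183 + 565.65 = 607.833 ≈ $607.83.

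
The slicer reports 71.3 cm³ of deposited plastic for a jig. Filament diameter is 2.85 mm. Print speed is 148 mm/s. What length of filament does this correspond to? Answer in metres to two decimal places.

11.18 m

Filament cross-section = π × (2.85/2)² = 6.3794 mm².
L = 71300 mm³ / 6.3794 mm² = 11176.6 mm, i.e. 11.18 m.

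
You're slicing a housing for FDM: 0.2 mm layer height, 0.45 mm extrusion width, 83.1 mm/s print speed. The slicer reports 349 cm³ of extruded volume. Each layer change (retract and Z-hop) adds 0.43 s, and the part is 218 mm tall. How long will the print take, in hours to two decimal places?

Extrusion cross-section: 0.2 × 0.45 → 0.09 mm².
Total extruded path = 349000/0.09 = 3877777.8 mm.
Print-move time = 3877777.8 / 83.1, so 46664 s.
Layers = ⌈218/0.2⌉ = 1090.
Layer-change overhead: 1090 × 0.43 → 468.7 s.
Total = 46664 + 468.7 = 47132.7 s = 13.09 hours.

13.09 hours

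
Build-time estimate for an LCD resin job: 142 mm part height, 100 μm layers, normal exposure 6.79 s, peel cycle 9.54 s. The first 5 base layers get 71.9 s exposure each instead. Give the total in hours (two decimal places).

Layers = ⌈142/0.1⌉ = 1420.
Burn-in layers = 5 × (71.9 + 9.54) = 407.2 s.
Remaining layers = 1415 × (6.79 + 9.54) = 23106.95 s.
Sum: 407.2 + 23106.95 = 23514.15 s → 6.53 hours.

6.53 hours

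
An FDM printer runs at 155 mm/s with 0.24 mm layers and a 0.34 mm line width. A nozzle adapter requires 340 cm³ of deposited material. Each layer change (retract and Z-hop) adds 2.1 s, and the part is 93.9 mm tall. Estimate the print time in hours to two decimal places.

7.70 hours

Extrusion cross-section = 0.24 × 0.34, so 0.0816 mm².
Total extruded path = 340000/0.0816 = 4166666.7 mm.
Print-move time = 4166666.7 / 155 = 26881.7 s.
Layers = ⌈93.9/0.24⌉ = 392.
Non-print overhead = 392 × 2.1, so 823.2 s.
Total = 26881.7 + 823.2 = 27704.9 s = 7.70 hours.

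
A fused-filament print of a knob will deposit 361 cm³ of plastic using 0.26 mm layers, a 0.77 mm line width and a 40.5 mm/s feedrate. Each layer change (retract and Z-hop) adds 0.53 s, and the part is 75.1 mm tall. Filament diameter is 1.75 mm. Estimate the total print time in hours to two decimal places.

Line area: 0.26 × 0.77 → 0.2002 mm².
Path length: 361000 mm³ / 0.2002 mm² → 1803196.8 mm.
Print-move time = 1803196.8 / 40.5 = 44523.4 s.
Layer count = ceil(75.1 / 0.26) = 289.
Non-print overhead: 289 × 0.53 → 153.17 s.
Altogether 44523.4 + 153.17 = 44676.57 s, i.e. 12.41 hours.

12.41 hours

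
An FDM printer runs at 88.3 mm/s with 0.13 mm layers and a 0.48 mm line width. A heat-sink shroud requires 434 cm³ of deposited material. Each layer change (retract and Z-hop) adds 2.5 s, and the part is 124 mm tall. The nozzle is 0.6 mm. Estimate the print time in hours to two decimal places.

22.54 hours

Line area = 0.13 × 0.48 = 0.0624 mm².
Path length: 434000 mm³ / 0.0624 mm² → 6955128.2 mm.
Print-move time = 6955128.2 / 88.3, so 78767 s.
Layer count = ceil(124 / 0.13) = 954.
Non-print overhead: 954 × 2.5 → 2385 s.
Altogether 78767 + 2385 = 81152 s, i.e. 22.54 hours.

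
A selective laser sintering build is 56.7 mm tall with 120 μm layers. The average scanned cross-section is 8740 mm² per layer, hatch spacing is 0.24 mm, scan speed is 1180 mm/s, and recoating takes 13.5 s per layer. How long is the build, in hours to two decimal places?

Layer count = ceil(56.7 / 0.12) = 473.
Hatch length per layer = 8740 / 0.24 = 36416.7 mm.
Scan time per layer = 36416.7 / 1180, so 30.8616 s.
Layer cycle: 30.8616 + 13.5 → 44.3616 s.
473 layers × 44.3616 s/layer = 20983.0368 s, i.e. 5.83 hours.

5.83 hours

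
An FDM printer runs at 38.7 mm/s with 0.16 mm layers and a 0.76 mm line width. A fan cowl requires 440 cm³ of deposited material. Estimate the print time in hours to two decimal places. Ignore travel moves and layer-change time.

Extrusion cross-section = 0.16 × 0.76 = 0.1216 mm².
Toolpath length = 440 cm³ / 0.1216 mm² = 440000 / 0.1216 = 3618421.1 mm.
Time extruding: 3618421.1 / 38.7 → 93499.3 s.
93499.3 s = 25.97 hours.

25.97 hours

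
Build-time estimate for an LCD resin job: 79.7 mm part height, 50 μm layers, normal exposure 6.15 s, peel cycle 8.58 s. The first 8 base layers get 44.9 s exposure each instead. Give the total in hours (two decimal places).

6.61 hours

Layers = ⌈79.7/0.05⌉ = 1594.
Base layers = 8 × (44.9 + 8.58), so 427.84 s.
Regular layers = 1586 × (6.15 + 8.58) = 23361.78 s.
Sum: 427.84 + 23361.78 = 23789.62 s → 6.61 hours.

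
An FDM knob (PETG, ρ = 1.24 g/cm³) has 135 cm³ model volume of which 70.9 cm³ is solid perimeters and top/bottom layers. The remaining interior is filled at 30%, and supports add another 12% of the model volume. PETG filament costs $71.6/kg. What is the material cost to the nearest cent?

Volume inside the shell: 135 − 70.9 → 64.1 cm³.
Deposited infill = 0.30 × 64.1, so 19.23 cm³.
Support = 0.12 × 135, so 16.2 cm³.
Deposited volume = 70.9 + 19.23 + 16.2 = 106.33 cm³.
Mass = 106.33 × 1.24, so 131.8492 g.
Cost = 131.8492 g / 1000 × $71.6/kg = $9.44.

$9.44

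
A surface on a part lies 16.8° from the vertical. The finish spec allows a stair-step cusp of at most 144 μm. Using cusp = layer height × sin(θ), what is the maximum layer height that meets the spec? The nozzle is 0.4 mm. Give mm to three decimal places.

0.498 mm

Layer height = cusp / sin(16.8°) = 0.144 / 0.2890 = 0.498 mm.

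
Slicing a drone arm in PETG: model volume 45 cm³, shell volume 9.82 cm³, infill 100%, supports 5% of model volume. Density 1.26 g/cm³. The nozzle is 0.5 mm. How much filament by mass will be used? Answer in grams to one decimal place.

Volume inside the shell = 45 − 9.82 = 35.18 cm³.
Deposited infill = 1.00 × 35.18, so 35.18 cm³.
Support = 0.05 × 45, so 2.25 cm³.
Total printed volume = 9.82 + 35.18 + 2.25 = 47.25 cm³.
Mass = 47.25 × 1.26 = 59.535 g.

59.5 g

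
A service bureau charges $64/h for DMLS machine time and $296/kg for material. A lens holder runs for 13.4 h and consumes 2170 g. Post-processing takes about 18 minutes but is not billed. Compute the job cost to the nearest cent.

Machine-time cost = 64 × 13.4 = $857.60.
Feedstock cost = 296 × 2170/1000 = $642.32.
Total = 857.60 + 642.32 = $1499.92.

$1499.92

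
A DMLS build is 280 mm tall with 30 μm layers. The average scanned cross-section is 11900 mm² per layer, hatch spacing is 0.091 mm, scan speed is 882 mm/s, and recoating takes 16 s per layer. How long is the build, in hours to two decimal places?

Number of layers: 280 / 0.03 → 9334 (rounded up).
Hatch length per layer = 11900 / 0.091 = 130769.2 mm.
Laser time per layer = 130769.2 / 882, so 148.2644 s.
Per-layer time: 148.2644 + 16 → 164.2644 s.
Build time = 9334 × 164.2644 = 1533243.9096 s = 425.90 hours.

425.90 hours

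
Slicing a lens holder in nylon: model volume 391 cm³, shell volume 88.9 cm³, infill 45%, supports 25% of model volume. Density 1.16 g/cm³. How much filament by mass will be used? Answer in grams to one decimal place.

Infill region: 391 − 88.9 → 302.1 cm³.
Infill deposited = 0.45 × 302.1, so 135.945 cm³.
Support: 0.25 × 391 → 97.75 cm³.
Total printed volume: 88.9 + 135.945 + 97.75 → 322.595 cm³.
Mass = 322.595 × 1.16 = 374.2102 g.

374.2 g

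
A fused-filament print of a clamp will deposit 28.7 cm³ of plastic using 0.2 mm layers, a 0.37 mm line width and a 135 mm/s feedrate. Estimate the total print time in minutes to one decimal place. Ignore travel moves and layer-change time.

Extrusion cross-section = 0.2 × 0.37, so 0.074 mm².
Toolpath length = 28.7 cm³ / 0.074 mm² = 28700 / 0.074 = 387837.8 mm.
Time extruding = 387837.8 / 135 = 2872.9 s.
That's 2872.9 s → 47.9 minutes.

47.9 minutes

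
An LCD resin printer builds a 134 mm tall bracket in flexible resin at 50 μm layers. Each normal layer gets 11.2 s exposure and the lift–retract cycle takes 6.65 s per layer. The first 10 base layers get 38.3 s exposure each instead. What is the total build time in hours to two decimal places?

13.36 hours

Number of layers: 134 / 0.05 → 2680 (rounded up).
Bottom layers = 10 × (38.3 + 6.65) = 449.5 s.
Normal layers = 2670 × (11.2 + 6.65), so 47659.5 s.
Total = 449.5 + 47659.5 = 48109 s = 13.36 hours.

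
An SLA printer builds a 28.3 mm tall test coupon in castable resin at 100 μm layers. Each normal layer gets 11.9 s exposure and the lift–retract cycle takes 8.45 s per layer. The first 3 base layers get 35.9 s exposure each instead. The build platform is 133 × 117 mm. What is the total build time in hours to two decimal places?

Layers = ⌈28.3/0.1⌉ = 283.
Bottom layers: 3 × (35.9 + 8.45) → 133.05 s.
Normal layers = 280 × (11.9 + 8.45) = 5698 s.
Sum: 133.05 + 5698 = 5831.05 s → 1.62 hours.

1.62 hours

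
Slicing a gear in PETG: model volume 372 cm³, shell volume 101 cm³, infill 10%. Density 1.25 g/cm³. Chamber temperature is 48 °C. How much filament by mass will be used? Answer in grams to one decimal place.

160.1 g

Volume inside the shell = 372 − 101, so 271 cm³.
Deposited infill = 0.10 × 271, so 27.1 cm³.
Total printed volume: 101 + 27.1 → 128.1 cm³.
Mass = 128.1 × 1.25 = 160.125 g.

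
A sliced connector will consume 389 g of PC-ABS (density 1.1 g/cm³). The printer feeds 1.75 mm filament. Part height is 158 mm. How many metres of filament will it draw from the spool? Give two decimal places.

Volume = 389 g / 1.1 g·cm⁻³ = 353.6364 cm³ = 353636.4 mm³.
Filament cross-section = π × (1.75/2)² = 2.4053 mm².
L = V/A = 353636.4/2.4053 = 147023.82 mm → 147.02 m.

147.02 m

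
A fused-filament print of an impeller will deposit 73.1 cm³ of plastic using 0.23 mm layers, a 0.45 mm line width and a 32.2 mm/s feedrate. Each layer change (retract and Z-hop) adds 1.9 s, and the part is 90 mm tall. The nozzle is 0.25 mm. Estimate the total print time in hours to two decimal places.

6.30 hours

Line area = 0.23 × 0.45, so 0.1035 mm².
Path length: 73100 mm³ / 0.1035 mm² → 706280.2 mm.
Print-move time = 706280.2 / 32.2 = 21934.2 s.
Layers = ⌈90/0.23⌉ = 392.
Z-hop total = 392 × 1.9, so 744.8 s.
Altogether 21934.2 + 744.8 = 22679 s, i.e. 6.30 hours.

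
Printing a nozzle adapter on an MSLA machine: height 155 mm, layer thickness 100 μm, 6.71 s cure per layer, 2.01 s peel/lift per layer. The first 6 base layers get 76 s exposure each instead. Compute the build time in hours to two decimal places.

3.87 hours

Number of layers: 155 / 0.1 → 1550 (rounded up).
Base layers = 6 × (76 + 2.01) = 468.06 s.
Normal layers = 1544 × (6.71 + 2.01) = 13463.68 s.
Sum: 468.06 + 13463.68 = 13931.74 s → 3.87 hours.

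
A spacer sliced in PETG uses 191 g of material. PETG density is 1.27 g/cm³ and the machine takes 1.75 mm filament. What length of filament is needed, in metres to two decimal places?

Volume = 191 g / 1.27 g·cm⁻³ = 150.3937 cm³ = 150393.7 mm³.
Filament cross-section = π × (1.75/2)² = 2.4053 mm².
Length = 150393.7 / 2.4053 = 62525.96 mm = 62.53 m.

62.53 m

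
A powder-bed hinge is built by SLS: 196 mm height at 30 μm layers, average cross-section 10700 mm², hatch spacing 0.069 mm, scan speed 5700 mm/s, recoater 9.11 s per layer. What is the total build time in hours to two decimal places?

Number of layers: 196 / 0.03 → 6534 (rounded up).
Hatch length per layer: 10700 / 0.069 → 155072.5 mm.
Scan time per layer = 155072.5 / 5700, so 27.2057 s.
Time per layer = 27.2057 + 9.11 = 36.3157 s.
Build time = 6534 × 36.3157 = 237286.7838 s = 65.91 hours.

65.91 hours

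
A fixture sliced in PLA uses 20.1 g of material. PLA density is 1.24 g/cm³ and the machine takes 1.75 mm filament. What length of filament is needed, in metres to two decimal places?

6.74 m

Extruded volume: 20.1/1.24 = 16.2097 cm³ (16209.7 mm³).
Cross-section of 1.75 mm filament: π·(1.75/2)² = 2.4053 mm².
Length = 16209.7 / 2.4053 = 6739.16 mm = 6.74 m.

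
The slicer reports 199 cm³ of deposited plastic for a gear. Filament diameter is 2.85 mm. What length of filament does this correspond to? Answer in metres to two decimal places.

Cross-section of 2.85 mm filament: π·(2.85/2)² = 6.3794 mm².
Length = 199 cm³ / 6.3794 mm² = 199000 / 6.3794 = 31194.16 mm = 31.19 m.

31.19 m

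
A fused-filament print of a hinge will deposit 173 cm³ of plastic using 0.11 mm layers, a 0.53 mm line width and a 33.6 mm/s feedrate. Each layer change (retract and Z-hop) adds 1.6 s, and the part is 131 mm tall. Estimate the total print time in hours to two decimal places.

25.06 hours

Bead cross-section = 0.11 × 0.53 = 0.0583 mm².
Total extruded path = 173000/0.0583 = 2967409.9 mm.
Time extruding = 2967409.9 / 33.6 = 88315.8 s.
Layers = ⌈131/0.11⌉ = 1191.
Layer-change overhead = 1191 × 1.6 = 1905.6 s.
Altogether 88315.8 + 1905.6 = 90221.4 s, i.e. 25.06 hours.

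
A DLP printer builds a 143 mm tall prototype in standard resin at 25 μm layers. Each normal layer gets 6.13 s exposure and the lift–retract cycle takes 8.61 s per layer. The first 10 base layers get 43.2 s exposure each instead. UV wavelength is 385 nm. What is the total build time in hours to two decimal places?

23.52 hours

Number of layers: 143 / 0.025 → 5720 (rounded up).
Base layers = 10 × (43.2 + 8.61), so 518.1 s.
Normal layers: 5710 × (6.13 + 8.61) → 84165.4 s.
Sum: 518.1 + 84165.4 = 84683.5 s → 23.52 hours.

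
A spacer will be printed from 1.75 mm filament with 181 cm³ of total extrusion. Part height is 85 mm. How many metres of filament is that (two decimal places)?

75.25 m

A = π r² = π × 0.875² = 2.4053 mm².
L = 181000 mm³ / 2.4053 mm² = 75250.49 mm, i.e. 75.25 m.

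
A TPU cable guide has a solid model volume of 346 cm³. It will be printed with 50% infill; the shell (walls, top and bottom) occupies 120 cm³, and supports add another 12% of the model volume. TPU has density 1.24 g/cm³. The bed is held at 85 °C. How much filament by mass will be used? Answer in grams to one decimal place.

340.4 g

Volume inside the shell: 346 − 120 → 226 cm³.
Deposited infill: 0.50 × 226 → 113 cm³.
Support: 0.12 × 346 → 41.52 cm³.
Total extruded = 120 + 113 + 41.52, so 274.52 cm³.
Mass: 274.52 × 1.24 → 340.4048 g.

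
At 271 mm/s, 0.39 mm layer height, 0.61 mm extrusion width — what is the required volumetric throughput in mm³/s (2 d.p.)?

Extrusion cross-section = 0.39 × 0.61 = 0.2379 mm².
Volumetric flow = 271 × 0.2379 = 64.47 mm³/s.

64.47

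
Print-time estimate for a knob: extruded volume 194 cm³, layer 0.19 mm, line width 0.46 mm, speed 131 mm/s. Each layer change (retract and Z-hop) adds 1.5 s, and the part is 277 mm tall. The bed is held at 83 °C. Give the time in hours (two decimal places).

Bead cross-section = 0.19 × 0.46 = 0.0874 mm².
Toolpath length = 194 cm³ / 0.0874 mm² = 194000 / 0.0874 = 2219679.6 mm.
Time extruding: 2219679.6 / 131 → 16944.1 s.
Number of layers: 277 / 0.19 → 1458 (rounded up).
Layer-change overhead = 1458 × 1.5 = 2187 s.
Total = 16944.1 + 2187 = 19131.1 s = 5.31 hours.

5.31 hours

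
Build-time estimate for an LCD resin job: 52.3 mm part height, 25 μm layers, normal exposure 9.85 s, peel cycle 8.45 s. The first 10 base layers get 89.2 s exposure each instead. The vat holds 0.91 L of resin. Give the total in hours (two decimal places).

10.85 hours

Layer count = ceil(52.3 / 0.025) = 2092.
Bottom layers: 10 × (89.2 + 8.45) → 976.5 s.
Remaining layers = 2082 × (9.85 + 8.45), so 38100.6 s.
Total = 976.5 + 38100.6 = 39077.1 s = 10.85 hours.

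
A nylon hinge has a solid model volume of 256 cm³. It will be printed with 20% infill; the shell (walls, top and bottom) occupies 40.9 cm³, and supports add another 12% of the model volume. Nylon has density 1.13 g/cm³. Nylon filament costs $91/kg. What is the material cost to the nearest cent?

Infill region = 256 − 40.9 = 215.1 cm³.
Infill volume = 0.20 × 215.1 = 43.02 cm³.
Support = 0.12 × 256, so 30.72 cm³.
Deposited volume: 40.9 + 43.02 + 30.72 → 114.64 cm³.
Mass: 114.64 × 1.13 → 129.5432 g.
At $91/kg: 129.5432/1000 × 91 = $11.79.

$11.79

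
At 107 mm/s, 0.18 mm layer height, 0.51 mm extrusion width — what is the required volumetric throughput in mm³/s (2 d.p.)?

A = 0.18 × 0.51, so 0.0918 mm².
Volumetric flow = 107 × 0.0918 = 9.82 mm³/s.

9.82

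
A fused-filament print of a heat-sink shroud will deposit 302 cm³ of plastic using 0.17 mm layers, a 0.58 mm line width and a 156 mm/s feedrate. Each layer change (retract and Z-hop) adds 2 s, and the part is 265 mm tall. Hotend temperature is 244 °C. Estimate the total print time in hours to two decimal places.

Line area: 0.17 × 0.58 → 0.0986 mm².
Toolpath length = 302 cm³ / 0.0986 mm² = 302000 / 0.0986 = 3062880.3 mm.
Extrusion time = 3062880.3 / 156 = 19633.8 s.
Layers = ⌈265/0.17⌉ = 1559.
Z-hop total: 1559 × 2 → 3118 s.
Altogether 19633.8 + 3118 = 22751.8 s, i.e. 6.32 hours.

6.32 hours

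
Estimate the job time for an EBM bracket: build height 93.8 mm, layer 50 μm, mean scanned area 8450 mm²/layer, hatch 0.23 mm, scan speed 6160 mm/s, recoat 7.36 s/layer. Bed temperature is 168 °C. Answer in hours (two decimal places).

6.94 hours

Layer count = ceil(93.8 / 0.05) = 1876.
Per-layer scan distance: 8450 / 0.23 → 36739.1 mm.
Scan time per layer: 36739.1 / 6160 → 5.9641 s.
Per-layer time = 5.9641 + 7.36, so 13.3241 s.
1876 layers × 13.3241 s/layer = 24996.0116 s, i.e. 6.94 hours.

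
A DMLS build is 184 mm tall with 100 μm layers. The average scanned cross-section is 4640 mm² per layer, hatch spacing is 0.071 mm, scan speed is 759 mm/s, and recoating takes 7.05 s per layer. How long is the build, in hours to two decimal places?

Number of layers: 184 / 0.1 → 1840 (rounded up).
Hatch length per layer: 4640 / 0.071 → 65352.1 mm.
Per-layer scan time = 65352.1 / 759 = 86.1029 s.
Per-layer time = 86.1029 + 7.05 = 93.1529 s.
1840 layers × 93.1529 s/layer = 171401.336 s, i.e. 47.61 hours.

47.61 hours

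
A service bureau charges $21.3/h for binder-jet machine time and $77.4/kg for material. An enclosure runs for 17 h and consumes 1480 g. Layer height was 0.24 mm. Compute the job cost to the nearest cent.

Machine cost: 21.3 × 17 → $362.10.
Feedstock cost: 77.4 × 1480/1000 → $114.552.
Total = 362.10 + 114.552 = 476.652 ≈ $476.65.

$476.65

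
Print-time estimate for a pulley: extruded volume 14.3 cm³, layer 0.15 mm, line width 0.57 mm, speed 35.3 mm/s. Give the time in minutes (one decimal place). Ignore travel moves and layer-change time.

79.0 minutes

Bead cross-section: 0.15 × 0.57 → 0.0855 mm².
Path length: 14300 mm³ / 0.0855 mm² → 167251.5 mm.
Extrusion time = 167251.5 / 35.3 = 4738 s.
In the requested units: 4738 s = 79.0 minutes.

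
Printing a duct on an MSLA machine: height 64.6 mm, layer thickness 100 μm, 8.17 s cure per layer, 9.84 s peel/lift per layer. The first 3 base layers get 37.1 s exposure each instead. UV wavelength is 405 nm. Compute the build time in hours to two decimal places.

Number of layers: 64.6 / 0.1 → 646 (rounded up).
Base layers = 3 × (37.1 + 9.84), so 140.82 s.
Normal layers = 643 × (8.17 + 9.84) = 11580.43 s.
Sum: 140.82 + 11580.43 = 11721.25 s → 3.26 hours.

3.26 hours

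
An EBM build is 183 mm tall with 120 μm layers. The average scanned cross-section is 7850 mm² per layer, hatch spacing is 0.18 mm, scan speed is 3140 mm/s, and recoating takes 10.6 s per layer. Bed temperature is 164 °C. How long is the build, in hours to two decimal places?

10.37 hours

Number of layers: 183 / 0.12 → 1525 (rounded up).
Scan path per layer = 7850 / 0.18, so 43611.1 mm.
Per-layer scan time: 43611.1 / 3140 → 13.8889 s.
Layer cycle = 13.8889 + 10.6 = 24.4889 s.
Build time = 1525 × 24.4889 = 37345.5725 s = 10.37 hours.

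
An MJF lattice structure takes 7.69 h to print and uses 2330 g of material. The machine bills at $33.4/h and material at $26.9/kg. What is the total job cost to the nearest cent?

Machine-time cost = 33.4 × 7.69 = $256.846.
Feedstock cost = 26.9 × 2330/1000, so $62.677.
Job cost: 256.846 + 62.677 = 319.523 ≈ $319.52.

$319.52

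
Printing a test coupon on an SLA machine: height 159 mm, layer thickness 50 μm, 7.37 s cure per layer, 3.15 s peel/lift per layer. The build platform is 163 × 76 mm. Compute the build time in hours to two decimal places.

Number of layers: 159 / 0.05 → 3180 (rounded up).
Each layer takes = 7.37 + 3.15 = 10.52 s.
Total = 3180 × 10.52 = 33453.6 s = 9.29 hours.

9.29 hours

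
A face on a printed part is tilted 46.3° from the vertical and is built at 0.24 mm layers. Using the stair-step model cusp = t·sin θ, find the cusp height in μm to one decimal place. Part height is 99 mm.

Cusp = layer height × sin(46.3°) = 0.24 × 0.7230 = 0.17352 mm = 173.5 μm.

173.5 μm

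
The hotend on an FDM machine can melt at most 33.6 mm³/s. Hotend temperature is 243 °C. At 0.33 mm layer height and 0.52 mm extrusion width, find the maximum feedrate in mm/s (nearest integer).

A: 0.33 × 0.52 → 0.1716 mm².
v_max = Q/A = 33.6/0.1716 = 195.80 mm/s → 196 mm/s.

196 mm/s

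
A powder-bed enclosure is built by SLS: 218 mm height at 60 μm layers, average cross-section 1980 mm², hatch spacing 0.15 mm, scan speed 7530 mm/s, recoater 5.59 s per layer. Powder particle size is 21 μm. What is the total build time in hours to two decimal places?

Number of layers: 218 / 0.06 → 3634 (rounded up).
Hatch length per layer = 1980 / 0.15, so 13200 mm.
Laser time per layer: 13200 / 7530 → 1.753 s.
Time per layer = 1.753 + 5.59 = 7.343 s.
Build time = 3634 × 7.343 = 26684.462 s = 7.41 hours.

7.41 hours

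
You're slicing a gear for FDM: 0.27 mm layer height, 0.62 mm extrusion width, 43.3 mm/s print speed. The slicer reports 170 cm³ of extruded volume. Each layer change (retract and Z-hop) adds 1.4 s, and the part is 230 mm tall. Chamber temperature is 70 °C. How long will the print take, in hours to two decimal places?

6.85 hours

Extrusion cross-section: 0.27 × 0.62 → 0.1674 mm².
Total extruded path = 170000/0.1674 = 1015531.7 mm.
Time extruding = 1015531.7 / 43.3, so 23453.4 s.
Layer count = ceil(230 / 0.27) = 852.
Layer-change overhead = 852 × 1.4 = 1192.8 s.
Altogether 23453.4 + 1192.8 = 24646.2 s, i.e. 6.85 hours.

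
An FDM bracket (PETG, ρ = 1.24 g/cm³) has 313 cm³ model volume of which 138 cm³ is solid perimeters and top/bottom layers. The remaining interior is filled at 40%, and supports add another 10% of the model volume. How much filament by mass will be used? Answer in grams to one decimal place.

Infill region = 313 − 138 = 175 cm³.
Infill deposited: 0.40 × 175 → 70 cm³.
Support = 0.10 × 313 = 31.3 cm³.
Total extruded = 138 + 70 + 31.3, so 239.3 cm³.
Mass: 239.3 × 1.24 → 296.732 g.

296.7 g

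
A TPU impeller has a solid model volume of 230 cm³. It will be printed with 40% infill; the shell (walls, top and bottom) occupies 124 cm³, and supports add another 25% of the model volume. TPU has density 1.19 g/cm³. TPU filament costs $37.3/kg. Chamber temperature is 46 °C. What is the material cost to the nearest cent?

$9.94

Volume inside the shell: 230 − 124 → 106 cm³.
Infill deposited = 0.40 × 106, so 42.4 cm³.
Support = 0.25 × 230 = 57.5 cm³.
Total extruded = 124 + 42.4 + 57.5 = 223.9 cm³.
Mass = 223.9 × 1.19, so 266.441 g.
Cost = 266.441 g / 1000 × $37.3/kg = $9.94.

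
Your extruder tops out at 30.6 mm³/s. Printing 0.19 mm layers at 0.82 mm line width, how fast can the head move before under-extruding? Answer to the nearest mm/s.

196 mm/s

Bead cross-section = 0.19 × 0.82 = 0.1558 mm².
Max speed = 30.6 / 0.1558 = 196.41 ≈ 196 mm/s.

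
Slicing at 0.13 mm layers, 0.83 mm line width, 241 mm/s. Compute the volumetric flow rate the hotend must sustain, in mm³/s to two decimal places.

26.00

Bead cross-section = 0.13 × 0.83, so 0.1079 mm².
Volumetric flow = 241 × 0.1079 = 26.00 mm³/s.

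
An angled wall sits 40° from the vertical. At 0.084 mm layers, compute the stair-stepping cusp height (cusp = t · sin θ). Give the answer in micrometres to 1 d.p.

54.0 μm

Cusp = layer height × sin(40°) = 0.084 × 0.6428 = 0.053995 mm = 54.0 μm.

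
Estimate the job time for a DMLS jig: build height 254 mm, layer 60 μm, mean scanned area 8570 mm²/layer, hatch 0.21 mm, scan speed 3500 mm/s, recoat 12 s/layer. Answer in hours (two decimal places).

Layer count = ceil(254 / 0.06) = 4234.
Per-layer scan distance: 8570 / 0.21 → 40809.5 mm.
Per-layer scan time = 40809.5 / 3500 = 11.6599 s.
Per-layer time = 11.6599 + 12 = 23.6599 s.
Total: 4234 × 23.6599 s = 100176.0166 s → 27.83 hours.

27.83 hours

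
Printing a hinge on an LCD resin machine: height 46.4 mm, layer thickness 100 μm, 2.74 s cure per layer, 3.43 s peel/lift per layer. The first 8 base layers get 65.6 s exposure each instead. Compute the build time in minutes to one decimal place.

56.1 minutes

Layers = ⌈46.4/0.1⌉ = 464.
Bottom layers = 8 × (65.6 + 3.43) = 552.24 s.
Regular layers: 456 × (2.74 + 3.43) → 2813.52 s.
Sum: 552.24 + 2813.52 = 3365.76 s → 56.1 minutes.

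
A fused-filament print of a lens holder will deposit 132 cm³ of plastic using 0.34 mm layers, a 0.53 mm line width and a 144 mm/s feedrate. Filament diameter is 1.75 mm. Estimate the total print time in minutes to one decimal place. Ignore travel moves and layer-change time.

84.8 minutes

Bead cross-section = 0.34 × 0.53, so 0.1802 mm².
Path length: 132000 mm³ / 0.1802 mm² → 732519.4 mm.
Print-move time = 732519.4 / 144, so 5086.9 s.
5086.9 s = 84.8 minutes.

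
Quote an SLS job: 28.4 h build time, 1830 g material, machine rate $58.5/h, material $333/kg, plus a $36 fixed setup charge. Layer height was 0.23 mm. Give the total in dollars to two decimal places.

Time charge: 58.5 × 28.4 → $1661.40.
Feedstock cost = 333 × 1830/1000, so $609.39.
Total = 1661.40 + 609.39 + 36 = $2306.79.

$2306.79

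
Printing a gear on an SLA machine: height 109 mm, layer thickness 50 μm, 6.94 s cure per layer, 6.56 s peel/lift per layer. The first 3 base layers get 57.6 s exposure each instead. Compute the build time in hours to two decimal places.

Layer count = ceil(109 / 0.05) = 2180.
Base layers = 3 × (57.6 + 6.56) = 192.48 s.
Remaining layers = 2177 × (6.94 + 6.56) = 29389.5 s.
Sum: 192.48 + 29389.5 = 29581.98 s → 8.22 hours.

8.22 hours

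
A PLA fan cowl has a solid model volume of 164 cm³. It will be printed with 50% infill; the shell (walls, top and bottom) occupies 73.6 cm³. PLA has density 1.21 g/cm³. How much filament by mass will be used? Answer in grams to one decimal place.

Volume inside the shell: 164 − 73.6 → 90.4 cm³.
Deposited infill = 0.50 × 90.4, so 45.2 cm³.
Deposited volume = 73.6 + 45.2 = 118.8 cm³.
Mass = 118.8 × 1.21 = 143.748 g.

143.7 g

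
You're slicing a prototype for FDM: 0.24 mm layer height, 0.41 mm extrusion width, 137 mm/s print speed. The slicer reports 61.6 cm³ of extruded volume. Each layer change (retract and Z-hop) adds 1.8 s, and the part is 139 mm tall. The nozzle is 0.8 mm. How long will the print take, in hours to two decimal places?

Bead cross-section: 0.24 × 0.41 → 0.0984 mm².
Path length: 61600 mm³ / 0.0984 mm² → 626016.3 mm.
Extrusion time = 626016.3 / 137, so 4569.5 s.
Number of layers: 139 / 0.24 → 580 (rounded up).
Non-print overhead = 580 × 1.8, so 1044 s.
Total = 4569.5 + 1044 = 5613.5 s = 1.56 hours.

1.56 hours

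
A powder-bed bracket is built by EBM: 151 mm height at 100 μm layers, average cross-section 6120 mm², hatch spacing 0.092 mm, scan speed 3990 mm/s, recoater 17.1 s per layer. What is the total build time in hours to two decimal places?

14.17 hours

Layer count = ceil(151 / 0.1) = 1510.
Scan path per layer: 6120 / 0.092 → 66521.7 mm.
Beam time per layer = 66521.7 / 3990 = 16.6721 s.
Per-layer time: 16.6721 + 17.1 → 33.7721 s.
Build time = 1510 × 33.7721 = 50995.871 s = 14.17 hours.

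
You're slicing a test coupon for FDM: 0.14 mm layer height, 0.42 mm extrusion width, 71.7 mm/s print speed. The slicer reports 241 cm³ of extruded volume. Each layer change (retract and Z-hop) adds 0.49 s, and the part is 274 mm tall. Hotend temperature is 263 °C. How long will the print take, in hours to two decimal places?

Line area = 0.14 × 0.42, so 0.0588 mm².
Total extruded path = 241000/0.0588 = 4098639.5 mm.
Print-move time: 4098639.5 / 71.7 → 57163.7 s.
Number of layers: 274 / 0.14 → 1958 (rounded up).
Z-hop total: 1958 × 0.49 → 959.42 s.
Altogether 57163.7 + 959.42 = 58123.12 s, i.e. 16.15 hours.

16.15 hours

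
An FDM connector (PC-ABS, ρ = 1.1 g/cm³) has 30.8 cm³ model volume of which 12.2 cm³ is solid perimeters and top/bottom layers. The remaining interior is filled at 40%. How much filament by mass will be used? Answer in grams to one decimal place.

Infill region = 30.8 − 12.2 = 18.6 cm³.
Infill deposited: 0.40 × 18.6 → 7.44 cm³.
Total extruded = 12.2 + 7.44 = 19.64 cm³.
Mass = 19.64 × 1.1 = 21.604 g.

21.6 g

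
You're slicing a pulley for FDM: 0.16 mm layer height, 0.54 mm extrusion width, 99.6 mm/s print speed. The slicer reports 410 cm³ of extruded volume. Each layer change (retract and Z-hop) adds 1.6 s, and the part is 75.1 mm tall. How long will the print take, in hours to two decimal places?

Extrusion cross-section = 0.16 × 0.54, so 0.0864 mm².
Total extruded path = 410000/0.0864 = 4745370.4 mm.
Print-move time = 4745370.4 / 99.6, so 47644.3 s.
Number of layers: 75.1 / 0.16 → 470 (rounded up).
Non-print overhead = 470 × 1.6, so 752 s.
Total = 47644.3 + 752 = 48396.3 s = 13.44 hours.

13.44 hours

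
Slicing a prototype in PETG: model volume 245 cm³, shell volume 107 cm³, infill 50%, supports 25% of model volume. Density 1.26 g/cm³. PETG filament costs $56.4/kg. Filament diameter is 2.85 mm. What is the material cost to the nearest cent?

$16.86

Interior volume = 245 − 107 = 138 cm³.
Infill deposited = 0.50 × 138, so 69 cm³.
Support = 0.25 × 245, so 61.25 cm³.
Deposited volume = 107 + 69 + 61.25 = 237.25 cm³.
Mass = 237.25 × 1.26 = 298.935 g.
At $56.4/kg: 298.935/1000 × 56.4 = $16.86.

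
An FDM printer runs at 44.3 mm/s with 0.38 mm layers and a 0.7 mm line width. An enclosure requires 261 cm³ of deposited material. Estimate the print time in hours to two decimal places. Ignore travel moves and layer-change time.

6.15 hours

Extrusion cross-section = 0.38 × 0.7 = 0.266 mm².
Path length: 261000 mm³ / 0.266 mm² → 981203 mm.
Print-move time: 981203 / 44.3 → 22149.1 s.
In the requested units: 22149.1 s = 6.15 hours.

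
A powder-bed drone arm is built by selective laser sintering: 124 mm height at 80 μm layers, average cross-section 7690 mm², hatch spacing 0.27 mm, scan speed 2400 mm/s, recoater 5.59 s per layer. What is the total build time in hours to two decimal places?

Layers = ⌈124/0.08⌉ = 1550.
Per-layer scan distance = 7690 / 0.27 = 28481.5 mm.
Laser time per layer = 28481.5 / 2400 = 11.8673 s.
Time per layer = 11.8673 + 5.59, so 17.4573 s.
1550 layers × 17.4573 s/layer = 27058.815 s, i.e. 7.52 hours.

7.52 hours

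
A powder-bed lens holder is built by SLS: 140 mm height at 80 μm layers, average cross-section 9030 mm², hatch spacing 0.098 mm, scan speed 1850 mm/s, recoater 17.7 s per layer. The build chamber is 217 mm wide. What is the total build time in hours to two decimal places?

Layer count = ceil(140 / 0.08) = 1750.
Scan path per layer = 9030 / 0.098 = 92142.9 mm.
Per-layer scan time: 92142.9 / 1850 → 49.807 s.
Time per layer = 49.807 + 17.7 = 67.507 s.
1750 layers × 67.507 s/layer = 118137.25 s, i.e. 32.82 hours.

32.82 hours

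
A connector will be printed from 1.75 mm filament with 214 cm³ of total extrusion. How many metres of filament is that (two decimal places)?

Cross-section of 1.75 mm filament: π·(1.75/2)² = 2.4053 mm².
L = 214000 mm³ / 2.4053 mm² = 88970.19 mm, i.e. 88.97 m.

88.97 m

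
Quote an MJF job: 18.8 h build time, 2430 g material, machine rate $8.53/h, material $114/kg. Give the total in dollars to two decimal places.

Machine-time cost = 8.53 × 18.8, so $160.364.
Feedstock cost = 114 × 2430/1000 = $277.02.
Total = 160.364 + 277.02 = 437.384 ≈ $437.38.

$437.38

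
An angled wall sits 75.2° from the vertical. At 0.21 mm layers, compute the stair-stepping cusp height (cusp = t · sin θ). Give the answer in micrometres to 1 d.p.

h_c = t·sin θ = 0.21 × 0.9668 = 0.203028 mm (203.0 μm).

203.0 μm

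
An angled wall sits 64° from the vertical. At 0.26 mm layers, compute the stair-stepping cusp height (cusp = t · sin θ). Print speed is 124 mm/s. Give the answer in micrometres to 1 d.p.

233.7 μm

Cusp = layer height × sin(64°) = 0.26 × 0.8988 = 0.233688 mm = 233.7 μm.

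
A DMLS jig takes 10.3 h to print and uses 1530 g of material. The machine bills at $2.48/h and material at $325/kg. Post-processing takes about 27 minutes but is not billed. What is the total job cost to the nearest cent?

$522.79

Machine-time cost = 2.48 × 10.3, so $25.544.
Feedstock cost = 325 × 1530/1000, so $497.25.
Job cost: 25.544 + 497.25 = 522.794 ≈ $522.79.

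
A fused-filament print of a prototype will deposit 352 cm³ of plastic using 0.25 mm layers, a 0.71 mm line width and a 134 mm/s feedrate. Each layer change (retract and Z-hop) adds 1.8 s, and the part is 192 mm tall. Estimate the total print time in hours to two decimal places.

Bead cross-section: 0.25 × 0.71 → 0.1775 mm².
Total extruded path = 352000/0.1775 = 1983098.6 mm.
Extrusion time = 1983098.6 / 134 = 14799.2 s.
Layers = ⌈192/0.25⌉ = 768.
Non-print overhead = 768 × 1.8, so 1382.4 s.
Altogether 14799.2 + 1382.4 = 16181.6 s, i.e. 4.49 hours.

4.49 hours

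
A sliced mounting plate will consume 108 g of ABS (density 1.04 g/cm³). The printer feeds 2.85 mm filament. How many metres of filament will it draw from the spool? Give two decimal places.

16.28 m

Volume = 108 g / 1.04 g·cm⁻³ = 103.8462 cm³ = 103846.2 mm³.
Filament cross-section = π × (2.85/2)² = 6.3794 mm².
L = V/A = 103846.2/6.3794 = 16278.36 mm → 16.28 m.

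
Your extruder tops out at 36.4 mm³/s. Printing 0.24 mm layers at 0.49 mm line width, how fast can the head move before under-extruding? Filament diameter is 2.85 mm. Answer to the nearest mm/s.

310 mm/s

A: 0.24 × 0.49 → 0.1176 mm².
v_max = Q/A = 36.4/0.1176 = 309.52 mm/s → 310 mm/s.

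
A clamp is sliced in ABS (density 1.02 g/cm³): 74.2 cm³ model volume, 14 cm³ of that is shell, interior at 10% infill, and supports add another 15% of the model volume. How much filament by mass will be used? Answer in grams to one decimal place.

31.8 g

Infill region = 74.2 − 14, so 60.2 cm³.
Infill deposited: 0.10 × 60.2 → 6.02 cm³.
Support = 0.15 × 74.2, so 11.13 cm³.
Total printed volume = 14 + 6.02 + 11.13 = 31.15 cm³.
Mass = 31.15 × 1.02, so 31.773 g.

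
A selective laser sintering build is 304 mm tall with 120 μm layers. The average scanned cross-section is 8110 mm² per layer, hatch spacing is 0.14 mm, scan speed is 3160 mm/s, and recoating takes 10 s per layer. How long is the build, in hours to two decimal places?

19.94 hours

Layers = ⌈304/0.12⌉ = 2534.
Hatch length per layer = 8110 / 0.14 = 57928.6 mm.
Scan time per layer = 57928.6 / 3160 = 18.3318 s.
Per-layer time: 18.3318 + 10 → 28.3318 s.
2534 layers × 28.3318 s/layer = 71792.7812 s, i.e. 19.94 hours.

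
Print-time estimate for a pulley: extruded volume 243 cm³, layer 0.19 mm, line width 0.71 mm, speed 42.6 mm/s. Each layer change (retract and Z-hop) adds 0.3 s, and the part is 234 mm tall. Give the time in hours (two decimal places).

11.85 hours

Extrusion cross-section = 0.19 × 0.71, so 0.1349 mm².
Toolpath length = 243 cm³ / 0.1349 mm² = 243000 / 0.1349 = 1801334.3 mm.
Extrusion time = 1801334.3 / 42.6, so 42284.8 s.
Layers = ⌈234/0.19⌉ = 1232.
Layer-change overhead = 1232 × 0.3 = 369.6 s.
Total = 42284.8 + 369.6 = 42654.4 s = 11.85 hours.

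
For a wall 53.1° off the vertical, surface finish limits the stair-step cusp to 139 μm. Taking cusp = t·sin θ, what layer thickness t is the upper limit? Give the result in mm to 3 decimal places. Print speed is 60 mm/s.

0.174 mm

sin(53.1°) = 0.7997; t_max = 0.139/0.7997 = 0.174 mm.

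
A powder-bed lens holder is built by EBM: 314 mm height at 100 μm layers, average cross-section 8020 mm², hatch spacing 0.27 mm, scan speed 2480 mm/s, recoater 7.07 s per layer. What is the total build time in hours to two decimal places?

16.61 hours

Number of layers: 314 / 0.1 → 3140 (rounded up).
Hatch length per layer: 8020 / 0.27 → 29703.7 mm.
Beam time per layer = 29703.7 / 2480 = 11.9773 s.
Layer cycle: 11.9773 + 7.07 → 19.0473 s.
Build time = 3140 × 19.0473 = 59808.522 s = 16.61 hours.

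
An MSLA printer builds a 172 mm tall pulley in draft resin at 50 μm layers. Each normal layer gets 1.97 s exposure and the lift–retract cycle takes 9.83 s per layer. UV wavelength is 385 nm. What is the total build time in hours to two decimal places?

11.28 hours

Number of layers: 172 / 0.05 → 3440 (rounded up).
Each layer takes: 1.97 + 9.83 → 11.8 s.
Total = 3440 × 11.8 = 40592 s = 11.28 hours.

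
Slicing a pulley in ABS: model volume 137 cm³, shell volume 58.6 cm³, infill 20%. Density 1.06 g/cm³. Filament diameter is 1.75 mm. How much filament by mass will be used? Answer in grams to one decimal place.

78.7 g

Infill region = 137 − 58.6 = 78.4 cm³.
Infill volume = 0.20 × 78.4, so 15.68 cm³.
Deposited volume: 58.6 + 15.68 → 74.28 cm³.
Mass: 74.28 × 1.06 → 78.7368 g.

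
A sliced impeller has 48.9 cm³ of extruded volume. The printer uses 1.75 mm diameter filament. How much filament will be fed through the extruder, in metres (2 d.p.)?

A = π r² = π × 0.875² = 2.4053 mm².
L = 48900 mm³ / 2.4053 mm² = 20330.1 mm, i.e. 20.33 m.

20.33 m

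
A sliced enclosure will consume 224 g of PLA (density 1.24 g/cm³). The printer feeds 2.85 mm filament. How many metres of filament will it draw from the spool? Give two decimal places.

Volume = 224 g / 1.24 g·cm⁻³ = 180.6452 cm³ = 180645.2 mm³.
Filament cross-section = π × (2.85/2)² = 6.3794 mm².
Length = 180645.2 / 6.3794 = 28316.96 mm = 28.32 m.

28.32 m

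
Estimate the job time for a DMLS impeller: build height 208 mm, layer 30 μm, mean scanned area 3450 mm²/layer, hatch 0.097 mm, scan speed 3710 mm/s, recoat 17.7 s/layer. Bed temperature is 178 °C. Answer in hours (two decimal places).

52.56 hours

Layer count = ceil(208 / 0.03) = 6934.
Per-layer scan distance: 3450 / 0.097 → 35567 mm.
Laser time per layer = 35567 / 3710 = 9.5868 s.
Layer cycle = 9.5868 + 17.7, so 27.2868 s.
Build time = 6934 × 27.2868 = 189206.6712 s = 52.56 hours.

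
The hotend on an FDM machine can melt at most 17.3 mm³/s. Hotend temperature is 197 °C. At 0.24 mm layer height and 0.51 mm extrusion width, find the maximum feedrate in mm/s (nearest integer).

Extrusion cross-section: 0.24 × 0.51 → 0.1224 mm².
v_max = Q/A = 17.3/0.1224 = 141.34 mm/s → 141 mm/s.

141 mm/s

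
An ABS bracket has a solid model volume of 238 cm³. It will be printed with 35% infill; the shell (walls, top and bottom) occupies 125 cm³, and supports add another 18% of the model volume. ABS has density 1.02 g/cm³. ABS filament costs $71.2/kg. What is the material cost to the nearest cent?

Volume inside the shell: 238 − 125 → 113 cm³.
Infill volume = 0.35 × 113, so 39.55 cm³.
Support: 0.18 × 238 → 42.84 cm³.
Total printed volume: 125 + 39.55 + 42.84 → 207.39 cm³.
Mass = 207.39 × 1.02 = 211.5378 g.
Cost = 211.5378 g / 1000 × $71.2/kg = $15.06.

$15.06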